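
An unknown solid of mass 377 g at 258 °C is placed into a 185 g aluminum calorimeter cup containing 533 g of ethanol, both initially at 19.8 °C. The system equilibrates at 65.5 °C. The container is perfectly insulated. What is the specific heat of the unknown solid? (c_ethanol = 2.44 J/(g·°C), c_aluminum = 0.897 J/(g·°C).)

c ≈ 0.923 J/(g·°C)

Energy conservation, ΣQ = 0:
377·c·(65.5 − 258) + 533·2.44·(65.5 − 19.8) + 185·0.897·(65.5 − 19.8) = 0
-72572 c = -67017
c = -67017/-72572 ≈ 0.9235 J/(g·°C)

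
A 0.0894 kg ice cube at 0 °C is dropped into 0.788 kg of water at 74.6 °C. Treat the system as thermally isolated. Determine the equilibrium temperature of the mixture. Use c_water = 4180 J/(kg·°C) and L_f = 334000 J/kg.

Sum of m c ΔT and latent-heat terms is zero:
melt ice: 0.0894×334000 = 29860
  meltwater 0→T: 0.0894×4180×T = 373.69 T
  water: 3293.8(T − 74.6)
3667.5 T = 245720 − 29860 = 215861
T ≈ 58.86 °C — above 0 °C, consistent with complete melting.

T_f ≈ 58.9 °C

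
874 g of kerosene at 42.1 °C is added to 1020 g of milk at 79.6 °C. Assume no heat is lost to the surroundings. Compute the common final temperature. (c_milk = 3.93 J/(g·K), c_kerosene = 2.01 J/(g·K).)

T_f ≈ 68.2 °C

Setting the total heat transfer to zero:
1020×3.93×(T − 79.6) + 874×2.01×(T − 42.1) = 0
4008.6(T − 79.6) + 1756.7(T − 42.1) = 0
(4008.6 + 1756.7) T = 4008.6×79.6 + 1756.7×42.1
T = 393043 / 5765.3 = 68.2 °C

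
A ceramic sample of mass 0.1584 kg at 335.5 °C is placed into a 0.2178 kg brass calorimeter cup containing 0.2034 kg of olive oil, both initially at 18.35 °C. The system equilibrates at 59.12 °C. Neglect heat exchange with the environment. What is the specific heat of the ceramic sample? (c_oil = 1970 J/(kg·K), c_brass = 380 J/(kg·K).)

Energy conservation, ΣQ = 0:
0.1584·c·(59.12 − 335.5) + 0.2034·1970·(59.12 − 18.35) + 0.2178·380·(59.12 − 18.35) = 0
-43.78 c = -19711
c = -19711/-43.78 ≈ 450.2 J/(kg·K)

c ≈ 450 J/(kg·K)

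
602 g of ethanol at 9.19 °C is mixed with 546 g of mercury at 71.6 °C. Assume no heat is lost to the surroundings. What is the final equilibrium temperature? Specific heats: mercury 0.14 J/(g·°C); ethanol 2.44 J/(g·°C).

T_f ≈ 12.3 °C

Energy conservation, ΣQ = 0:
546*0.14*(T − 71.6) + 602*2.44*(T − 9.19) = 0
76.44(T − 71.6) + 1468.9(T − 9.19) = 0
(76.44 + 1468.9) T = 76.44*71.6 + 1468.9*9.19
T = 18972/1545.3 ≈ 12.28 °C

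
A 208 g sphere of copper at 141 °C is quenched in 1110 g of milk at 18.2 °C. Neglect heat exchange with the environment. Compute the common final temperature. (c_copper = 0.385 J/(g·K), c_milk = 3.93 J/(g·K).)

Let T be the final temperature. ΣQ_i = 0:
208×0.385×(T − 141) + 1110×3.93×(T − 18.2) = 0
80.08(T − 141) + 4362.3(T − 18.2) = 0
4442.4 T = 90685
T = 90685/4442.4 ≈ 20.41 °C

T_f ≈ 20.4 °C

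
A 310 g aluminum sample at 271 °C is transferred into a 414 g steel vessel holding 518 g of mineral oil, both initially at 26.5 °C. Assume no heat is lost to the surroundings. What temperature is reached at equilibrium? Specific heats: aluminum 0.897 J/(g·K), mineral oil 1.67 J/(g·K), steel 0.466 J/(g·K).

Energy conservation, ΣQ = 0:
310·0.897·(T − 271) + 518·1.67·(T − 26.5) + 414·0.466·(T − 26.5) = 0
1336.1 T = 103394
T = 103394 / 1336.1 = 77.4 °C

T_f ≈ 77.4 °C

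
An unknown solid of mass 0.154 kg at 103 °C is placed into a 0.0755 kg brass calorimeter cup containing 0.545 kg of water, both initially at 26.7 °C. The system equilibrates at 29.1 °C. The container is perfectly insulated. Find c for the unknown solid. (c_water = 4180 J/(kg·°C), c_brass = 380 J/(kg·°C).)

Heat gained plus heat lost sum to zero:
0.154×c×(29.1 − 103) + 0.545×4180×(29.1 − 26.7) + 0.0755×380×(29.1 − 26.7) = 0
-11.38 c = -5536.3
c = -5536.3/-11.38 ≈ 486.5 J/(kg·°C)

c ≈ 486 J/(kg·°C)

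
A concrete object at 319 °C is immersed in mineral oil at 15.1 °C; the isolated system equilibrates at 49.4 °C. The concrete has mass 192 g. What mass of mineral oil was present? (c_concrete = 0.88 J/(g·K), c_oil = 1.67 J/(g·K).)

m ≈ 795 g

Heat gained plus heat lost sum to zero:
192·0.88·(49.4 − 319) + m·1.67·(49.4 − 15.1) = 0
57.28 m = 45552
m = 45552/57.28 ≈ 795.2 g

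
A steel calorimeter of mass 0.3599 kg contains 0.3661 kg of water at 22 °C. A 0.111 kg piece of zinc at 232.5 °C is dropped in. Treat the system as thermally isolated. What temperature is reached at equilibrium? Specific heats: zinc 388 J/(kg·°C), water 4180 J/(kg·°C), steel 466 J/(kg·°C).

With ΣQ=0 the equilibrium temperature is the m·c-weighted mean:
T_f = (43.07×232.5 + 1530.3×22 + 167.71×22) / (43.07 + 1530.3 + 167.71)
    = 47370 / 1741.1 ≈ 27.21 °C

T_f ≈ 27.2 °C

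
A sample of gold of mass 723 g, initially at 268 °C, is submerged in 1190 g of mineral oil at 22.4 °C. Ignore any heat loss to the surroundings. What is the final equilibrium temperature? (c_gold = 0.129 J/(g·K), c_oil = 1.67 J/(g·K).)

T_f is the heat-capacity-weighted average of the initial temperatures:
T_f = (93.27·268 + 1987.3·22.4) / (93.27 + 1987.3)
    = 69511 / 2080.6 ≈ 33.41 °C

T_f ≈ 33.4 °C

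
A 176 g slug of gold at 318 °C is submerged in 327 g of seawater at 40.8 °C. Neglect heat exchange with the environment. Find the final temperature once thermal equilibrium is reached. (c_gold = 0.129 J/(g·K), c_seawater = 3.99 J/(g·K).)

T_f ≈ 45.5 °C

Set heat shed by the hot body equal to heat absorbed by the cold body:
176×0.129×(318 − T) = 327×3.99×(T − 40.8)
22.7(318 − T) = 1304.7(T − 40.8)
1327.4 T = 60453  ⇒  T ≈ 45.54 °C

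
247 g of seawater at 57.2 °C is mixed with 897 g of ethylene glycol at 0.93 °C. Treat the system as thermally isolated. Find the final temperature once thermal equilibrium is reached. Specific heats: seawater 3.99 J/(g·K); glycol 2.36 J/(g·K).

T_f ≈ 18.8 °C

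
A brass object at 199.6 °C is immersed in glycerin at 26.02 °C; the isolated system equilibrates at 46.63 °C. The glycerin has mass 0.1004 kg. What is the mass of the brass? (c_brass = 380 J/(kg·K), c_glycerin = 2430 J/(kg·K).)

m ≈ 0.0865 kg

|Q_brass| = |Q_glycerin|:
m×380×(199.6 − 46.63) = 0.1004×2430×(46.63 − 26.02)
58129 m = 5028.3  ⇒  m ≈ 0.0865 kg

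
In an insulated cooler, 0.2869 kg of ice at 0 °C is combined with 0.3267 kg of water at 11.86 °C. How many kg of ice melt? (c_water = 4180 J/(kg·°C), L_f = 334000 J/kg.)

Cooling the water to 0 °C releases 0.3267×4180×11.86 = 16196 J.
To melt every bit of ice: 0.2869×334000 = 95825 J.
Since 16196 < 95825 J, not all the ice melts; equilibrium is at 0 °C.
Mass melted = 16196/334000 ≈ 0.04849 kg.

m_melted ≈ 0.0485 kg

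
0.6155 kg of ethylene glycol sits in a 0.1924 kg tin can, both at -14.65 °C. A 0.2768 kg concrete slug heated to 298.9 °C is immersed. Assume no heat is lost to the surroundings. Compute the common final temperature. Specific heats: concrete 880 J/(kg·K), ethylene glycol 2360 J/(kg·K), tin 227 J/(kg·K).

T_f ≈ 29.2 °C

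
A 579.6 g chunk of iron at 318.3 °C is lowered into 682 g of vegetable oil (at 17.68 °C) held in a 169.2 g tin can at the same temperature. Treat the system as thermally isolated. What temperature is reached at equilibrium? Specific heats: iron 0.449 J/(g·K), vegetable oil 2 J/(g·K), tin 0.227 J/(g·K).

T_f ≈ 64.7 °C

Energy conservation, ΣQ = 0:
579.6*0.449*(T − 318.3) + 682*2*(T − 17.68) + 169.2*0.227*(T − 17.68) = 0
(260.24 + 1364 + 38.41) T = 260.24*318.3 + 1364*17.68 + 38.41*17.68
T ≈ 64.73 °C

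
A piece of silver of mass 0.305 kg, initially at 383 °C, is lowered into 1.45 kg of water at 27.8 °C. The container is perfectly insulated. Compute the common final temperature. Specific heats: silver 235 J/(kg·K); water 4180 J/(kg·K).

T_f ≈ 32.0 °C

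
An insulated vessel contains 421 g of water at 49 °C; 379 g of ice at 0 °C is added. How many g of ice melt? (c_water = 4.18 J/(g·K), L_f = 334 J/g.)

m_melted ≈ 258 g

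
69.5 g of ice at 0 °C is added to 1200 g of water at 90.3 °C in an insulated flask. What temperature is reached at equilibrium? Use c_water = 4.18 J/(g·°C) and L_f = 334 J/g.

Conservation of energy gives ΣQ = 0:
melt ice: 69.5×334 = 23213
  warm the meltwater: 290.51 T
  water cools: 1200×4.18×(T − 90.3) = 5016(T − 90.3)
5306.5 T = 452945 − 23213 = 429732
T ≈ 80.98 °C — above 0 °C, consistent with complete melting.

T_f ≈ 81.0 °C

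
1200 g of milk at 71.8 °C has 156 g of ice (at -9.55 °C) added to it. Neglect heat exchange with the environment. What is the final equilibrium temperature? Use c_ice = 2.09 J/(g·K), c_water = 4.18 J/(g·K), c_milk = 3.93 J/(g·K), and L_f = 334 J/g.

Setting the total heat transfer to zero:
ice -9.55→0 °C: 156×2.09×9.55 = 3113.7; latent heat to melt: 156×334 = 52104; warm the meltwater: 652.08 T; milk: 4716(T − 71.8)
5368.1 T = 338609 − 55218 = 283391
T ≈ 52.79 °C — above 0 °C, consistent with complete melting.

T_f ≈ 52.8 °C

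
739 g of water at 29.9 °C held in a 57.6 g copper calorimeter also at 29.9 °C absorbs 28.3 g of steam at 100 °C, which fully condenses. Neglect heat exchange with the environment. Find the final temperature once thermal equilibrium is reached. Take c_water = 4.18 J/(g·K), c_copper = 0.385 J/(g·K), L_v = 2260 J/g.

Heat gained plus heat lost sum to zero:
condense steam: −28.3·2260 = −63958
  condensed water 100 °C→T: 118.29(T − 100)
  water warms: 739·4.18·(T − 29.9) = 3089(T − 29.9)
  cup: 22.18(T − 29.9)
3229.5 T = 63958 + 11829 + 93025 = 168812
T ≈ 52.27 °C, under the boiling point, so the assumption holds.

T_f ≈ 52.3 °C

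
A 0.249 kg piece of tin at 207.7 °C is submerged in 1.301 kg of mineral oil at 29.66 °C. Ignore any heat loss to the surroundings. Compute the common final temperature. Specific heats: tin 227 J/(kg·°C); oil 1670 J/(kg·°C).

T_f ≈ 34.2 °C

T_f = Σ m_i c_i T_i / Σ m_i c_i:
T_f = (56.52·207.7 + 2172.7·29.66) / (56.52 + 2172.7)
    = 76181 / 2229.2 ≈ 34.17 °C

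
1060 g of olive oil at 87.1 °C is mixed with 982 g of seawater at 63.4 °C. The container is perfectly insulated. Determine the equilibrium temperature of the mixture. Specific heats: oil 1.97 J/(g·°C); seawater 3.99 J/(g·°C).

T_f ≈ 71.6 °C

Set heat shed by the hot body equal to heat absorbed by the cold body:
1060·1.97·(87.1 − T) = 982·3.99·(T − 63.4)
2088.2(87.1 − T) = 3918.2(T − 63.4)
6006.4 T = 430295  ⇒  T ≈ 71.64 °C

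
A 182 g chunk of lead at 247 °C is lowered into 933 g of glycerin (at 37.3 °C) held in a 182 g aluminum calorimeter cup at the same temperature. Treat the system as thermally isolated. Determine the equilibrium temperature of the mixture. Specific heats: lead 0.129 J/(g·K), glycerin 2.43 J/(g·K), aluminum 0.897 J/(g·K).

Let T be the final temperature. ΣQ_i = 0:
182×0.129×(T − 247) + 933×2.43×(T − 37.3) + 182×0.897×(T − 37.3) = 0
(23.48 + 2267.2 + 163.25) T = 23.48×247 + 2267.2×37.3 + 163.25×37.3
T = 96455/2453.9 ≈ 39.31 °C

T_f ≈ 39.3 °C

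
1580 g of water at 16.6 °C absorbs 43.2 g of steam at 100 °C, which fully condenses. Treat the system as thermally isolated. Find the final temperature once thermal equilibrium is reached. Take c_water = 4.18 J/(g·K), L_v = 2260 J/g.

T_f ≈ 33.2 °C

Setting the total heat transfer to zero:
condense steam: −43.2×2260 = −97632; condensed water 100 °C→T: 180.58(T − 100); water warms: 1580×4.18×(T − 16.6) = 6604.4(T − 16.6)
6785 T = 97632 + 18058 + 109633 = 225323
T ≈ 33.21 °C — below 100 °C, confirming all the steam condensed.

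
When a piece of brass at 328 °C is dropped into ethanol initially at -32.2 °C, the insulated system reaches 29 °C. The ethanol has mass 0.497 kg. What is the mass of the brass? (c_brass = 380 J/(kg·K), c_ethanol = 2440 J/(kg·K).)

m ≈ 0.653 kg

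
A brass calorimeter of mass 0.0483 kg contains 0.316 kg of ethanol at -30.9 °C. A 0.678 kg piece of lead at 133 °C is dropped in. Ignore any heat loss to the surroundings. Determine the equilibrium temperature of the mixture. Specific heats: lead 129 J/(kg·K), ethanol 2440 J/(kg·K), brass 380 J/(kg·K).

T_f ≈ -14.6 °C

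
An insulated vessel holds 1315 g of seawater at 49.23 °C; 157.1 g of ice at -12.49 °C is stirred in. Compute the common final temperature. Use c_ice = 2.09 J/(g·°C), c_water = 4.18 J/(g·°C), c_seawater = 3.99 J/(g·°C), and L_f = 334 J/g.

T_f ≈ 34.2 °C

Energy balance with sensible and latent terms:
ice -12.49→0 °C: 157.1·2.09·12.49 = 4101
  melt ice: 157.1·334 = 52471
  meltwater 0→T: 157.1·4.18·T = 656.68 T
  seawater: 5246.9(T − 49.23)
5903.5 T = 258302 − 56572 = 201730
T ≈ 34.17 °C. Since T > 0 °C, the all-ice-melts assumption holds.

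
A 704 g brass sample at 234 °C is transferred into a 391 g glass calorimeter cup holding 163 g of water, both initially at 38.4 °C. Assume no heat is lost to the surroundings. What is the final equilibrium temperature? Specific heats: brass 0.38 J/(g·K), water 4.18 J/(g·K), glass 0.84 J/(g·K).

T_f ≈ 79.4 °C

Setting the total heat transfer to zero:
704·0.38·(T − 234) + 163·4.18·(T − 38.4) + 391·0.84·(T − 38.4) = 0
1277.3 T = 101375
T = 101375/1277.3 ≈ 79.37 °C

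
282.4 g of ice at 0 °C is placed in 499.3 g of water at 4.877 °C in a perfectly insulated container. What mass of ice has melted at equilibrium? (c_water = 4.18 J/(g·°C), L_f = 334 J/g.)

Water can give up m c ΔT = 499.3·4.18·4.877 = 10179 J before reaching 0 °C.
To melt every bit of ice: 282.4·334 = 94322 J.
That's not enough to melt it all — equilibrium is at 0 °C with ice remaining.
m_melt = 10179 / L_f = 30.48 g.

m_melted ≈ 30.5 g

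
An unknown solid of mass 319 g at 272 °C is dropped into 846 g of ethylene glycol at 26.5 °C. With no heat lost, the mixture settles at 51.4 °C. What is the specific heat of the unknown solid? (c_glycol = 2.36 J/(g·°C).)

m_s c (T_s − T_f) = m_glycol c_glycol (T_f − T_0):
319×c×(272 − 51.4) = 846×2.36×(51.4 − 26.5)
70371 c = 49714  ⇒  c ≈ 0.7065 J/(g·°C)

c ≈ 0.706 J/(g·°C)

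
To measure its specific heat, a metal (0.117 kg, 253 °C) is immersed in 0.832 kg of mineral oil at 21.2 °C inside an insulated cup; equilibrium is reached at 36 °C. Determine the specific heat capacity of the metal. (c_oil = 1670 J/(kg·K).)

c ≈ 810 J/(kg·K)

Conservation of energy gives ΣQ = 0:
0.117×c×(36 − 253) + 0.832×1670×(36 − 21.2) = 0
-25.39 c = -20564
c = -20564/-25.39 ≈ 809.9 J/(kg·K)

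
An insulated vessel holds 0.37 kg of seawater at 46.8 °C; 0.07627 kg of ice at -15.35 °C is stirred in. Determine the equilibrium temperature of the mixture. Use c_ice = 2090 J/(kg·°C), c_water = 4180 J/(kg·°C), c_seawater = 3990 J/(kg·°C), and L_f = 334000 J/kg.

Conservation of energy gives ΣQ = 0:
ice -15.35→0 °C: 0.07627·2090·15.35 = 2446.9; latent heat to melt: 0.07627·334000 = 25474; warm the meltwater: 318.81 T; seawater: 1476.3(T − 46.8)
1795.1 T = 69091 − 27921 = 41170
T ≈ 22.93 °C (positive, so assuming full melt was valid).

T_f ≈ 22.9 °C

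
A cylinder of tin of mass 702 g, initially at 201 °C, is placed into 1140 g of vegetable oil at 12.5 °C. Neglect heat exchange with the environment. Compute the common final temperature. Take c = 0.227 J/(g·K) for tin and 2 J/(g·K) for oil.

Setting the total heat transfer to zero:
702*0.227*(T − 201) + 1140*2*(T − 12.5) = 0
159.35(T − 201) + 2280(T − 12.5) = 0
(159.35 + 2280) T = 159.35*201 + 2280*12.5
T ≈ 24.81 °C

T_f ≈ 24.8 °C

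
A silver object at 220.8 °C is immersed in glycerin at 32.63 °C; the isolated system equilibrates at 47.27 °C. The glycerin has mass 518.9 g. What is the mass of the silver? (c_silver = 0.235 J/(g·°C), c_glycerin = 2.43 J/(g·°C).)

m ≈ 453 g

Conservation of energy gives ΣQ = 0:
m·0.235·(47.27 − 220.8) + 518.9·2.43·(47.27 − 32.63) = 0
-40.78 m = -18460
m = -18460/-40.78 ≈ 452.7 g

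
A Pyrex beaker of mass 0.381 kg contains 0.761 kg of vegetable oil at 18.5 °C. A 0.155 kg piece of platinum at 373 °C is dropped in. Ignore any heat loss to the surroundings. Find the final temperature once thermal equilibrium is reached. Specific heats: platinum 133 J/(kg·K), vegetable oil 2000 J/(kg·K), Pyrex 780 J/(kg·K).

T_f ≈ 22.5 °C

T_f is the heat-capacity-weighted average of the initial temperatures:
T_f = (20.61·373 + 1522·18.5 + 297.18·18.5) / (20.61 + 1522 + 297.18)
    = 41344 / 1839.8 ≈ 22.47 °C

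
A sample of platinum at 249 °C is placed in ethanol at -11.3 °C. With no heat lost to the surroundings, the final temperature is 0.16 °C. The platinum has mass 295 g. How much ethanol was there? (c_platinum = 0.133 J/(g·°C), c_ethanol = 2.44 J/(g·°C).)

m ≈ 349 g

Taking heat into each body as positive, Σ m c ΔT = 0:
295·0.133·(0.16 − 249) + m·2.44·(0.16 − (-11.3)) = 0
27.96 m = 9763.2
m = 9763.2/27.96 ≈ 349.2 g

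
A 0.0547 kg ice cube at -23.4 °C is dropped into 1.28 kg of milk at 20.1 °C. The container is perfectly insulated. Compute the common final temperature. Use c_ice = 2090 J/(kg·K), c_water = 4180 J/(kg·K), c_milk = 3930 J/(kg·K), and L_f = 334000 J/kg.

T_f ≈ 15.2 °C

Heat gained plus heat lost sum to zero:
warm ice to 0 °C: 0.0547×2090×(0 − (-23.4)) = 2675.2; melt ice: 0.0547×334000 = 18270; warm the meltwater: 228.65 T; milk: 5030.4(T − 20.1)
5259 T = 101111 − 20945 = 80166
T ≈ 15.24 °C — above 0 °C, consistent with complete melting.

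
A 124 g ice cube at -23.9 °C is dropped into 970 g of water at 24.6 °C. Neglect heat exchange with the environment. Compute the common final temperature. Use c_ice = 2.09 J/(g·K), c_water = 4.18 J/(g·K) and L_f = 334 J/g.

T_f ≈ 11.4 °C

Heat gained plus heat lost sum to zero:
warm ice to 0 °C: 124×2.09×(0 − (-23.9)) = 6193.9
  melt ice: 124×334 = 41416
  warm the meltwater: 518.32 T
  water cools: 970×4.18×(T − 24.6) = 4054.6(T − 24.6)
4572.9 T = 99743 − 47610 = 52133
T ≈ 11.40 °C — above 0 °C, consistent with complete melting.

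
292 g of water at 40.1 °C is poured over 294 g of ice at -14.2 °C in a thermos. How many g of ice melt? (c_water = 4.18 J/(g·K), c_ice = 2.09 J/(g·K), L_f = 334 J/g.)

Heat available from the water dropping to 0 °C: 292·4.18·40.1 = 48944 J.
Of that, 294·2.09·14.2 = 8725.3 J goes to bring the ice to 0 °C, leaving 40219 J.
Melting all 294 g of ice would need 294·334 = 98196 J.
Since 40219 < 98196 J, not all the ice melts; equilibrium is at 0 °C.
m_melted·334 = 40219  ⇒  m_melted ≈ 120.4 g.

m_melted ≈ 120 g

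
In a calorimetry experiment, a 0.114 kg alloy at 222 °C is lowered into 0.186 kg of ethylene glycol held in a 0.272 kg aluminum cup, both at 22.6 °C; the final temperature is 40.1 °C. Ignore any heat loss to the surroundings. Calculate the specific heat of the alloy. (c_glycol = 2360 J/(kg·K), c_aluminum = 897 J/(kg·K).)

Let T be the final temperature. ΣQ_i = 0:
0.114×c×(40.1 − 222) + 0.186×2360×(40.1 − 22.6) + 0.272×897×(40.1 − 22.6) = 0
-20.74 c = -11952
c = -11952/-20.74 ≈ 576.3 J/(kg·K)

c ≈ 576 J/(kg·K)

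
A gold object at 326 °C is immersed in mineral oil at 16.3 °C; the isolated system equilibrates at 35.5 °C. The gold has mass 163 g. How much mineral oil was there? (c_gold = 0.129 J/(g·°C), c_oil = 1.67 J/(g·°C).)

|Q_gold| = |Q_oil|:
163×0.129×(326 − 35.5) = m×1.67×(35.5 − 16.3)
32.06 m = 6108.3  ⇒  m ≈ 190.5 g

m ≈ 191 g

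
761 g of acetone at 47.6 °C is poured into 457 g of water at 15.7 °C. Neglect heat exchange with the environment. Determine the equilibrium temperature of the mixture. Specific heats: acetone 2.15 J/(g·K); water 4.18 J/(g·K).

T_f ≈ 30.4 °C

Heat gained plus heat lost sum to zero:
761*2.15*(T − 47.6) + 457*4.18*(T − 15.7) = 0
3546.4 T = 107872
T = 107872/3546.4 ≈ 30.42 °C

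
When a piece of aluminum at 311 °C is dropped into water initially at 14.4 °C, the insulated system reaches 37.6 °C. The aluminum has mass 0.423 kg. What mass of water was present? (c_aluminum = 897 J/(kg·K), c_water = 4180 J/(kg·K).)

m ≈ 1.07 kg

Conservation of energy gives ΣQ = 0:
0.423·897·(37.6 − 311) + m·4180·(37.6 − 14.4) = 0
96976 m = 103736
m = 103736/96976 ≈ 1.07 kg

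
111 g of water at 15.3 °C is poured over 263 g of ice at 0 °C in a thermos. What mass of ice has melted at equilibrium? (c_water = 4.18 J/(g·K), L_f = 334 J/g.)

Heat available from the water dropping to 0 °C: 111·4.18·15.3 = 7098.9 J.
To melt every bit of ice: 263·334 = 87842 J.
7098.9 J < 87842 J, so only part of the ice melts and the system sits at 0 °C.
m_melted·334 = 7098.9  ⇒  m_melted ≈ 21.25 g.

m_melted ≈ 21.3 g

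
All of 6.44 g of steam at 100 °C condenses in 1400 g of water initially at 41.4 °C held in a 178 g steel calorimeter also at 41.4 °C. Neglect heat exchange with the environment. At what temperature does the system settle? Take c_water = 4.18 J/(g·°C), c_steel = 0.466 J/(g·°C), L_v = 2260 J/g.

T_f ≈ 44.1 °C

Taking heat into each body as positive, Σ m c ΔT = 0:
latent heat released on condensation: 6.44×2260 = 14554
  condensate cools 100→T: 6.44×4.18×(T − 100) = 26.92(T − 100)
  water warms: 1400×4.18×(T − 41.4) = 5852(T − 41.4)
  cup: 82.95(T − 41.4)
5961.9 T = 14554 + 2691.9 + 245707 = 262953
T ≈ 44.11 °C, under the boiling point, so the assumption holds.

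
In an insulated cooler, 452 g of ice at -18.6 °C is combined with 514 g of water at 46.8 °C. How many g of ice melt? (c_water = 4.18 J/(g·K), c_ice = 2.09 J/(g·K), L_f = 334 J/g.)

m_melted ≈ 248 g

Water can give up m c ΔT = 514·4.18·46.8 = 100551 J before reaching 0 °C.
Warming the ice to 0 °C takes 452·2.09·18.6 = 17571 J, leaving 82980 J for melting.
Fully melting the ice requires m_ice L_f = 452·334 = 150968 J.
That's not enough to melt it all — equilibrium is at 0 °C with ice remaining.
m_melt = 82980 / L_f = 248.4 g.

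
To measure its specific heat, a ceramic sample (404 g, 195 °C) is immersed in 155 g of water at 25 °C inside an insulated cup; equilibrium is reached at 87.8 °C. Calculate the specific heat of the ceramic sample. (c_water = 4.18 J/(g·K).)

c ≈ 0.939 J/(g·K)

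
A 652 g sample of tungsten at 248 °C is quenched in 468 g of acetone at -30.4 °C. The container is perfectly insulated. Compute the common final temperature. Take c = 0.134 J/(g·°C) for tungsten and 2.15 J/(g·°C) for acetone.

T_f ≈ -8.2 °C

Taking heat into each body as positive, Σ m c ΔT = 0:
652*0.134*(T − 248) + 468*2.15*(T − (-30.4)) = 0
87.37(T − 248) + 1006.2(T − (-30.4)) = 0
1093.6 T = -8921.2
T = -8921.2/1093.6 ≈ -8.16 °C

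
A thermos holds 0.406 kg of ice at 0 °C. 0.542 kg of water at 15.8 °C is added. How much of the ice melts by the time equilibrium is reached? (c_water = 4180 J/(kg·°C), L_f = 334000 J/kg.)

m_melted ≈ 0.107 kg

Heat available from the water dropping to 0 °C: 0.542·4180·15.8 = 35796 J.
Melting all 0.406 kg of ice would need 0.406·334000 = 135604 J.
That's not enough to melt it all — equilibrium is at 0 °C with ice remaining.
Mass melted = 35796/334000 ≈ 0.1072 kg.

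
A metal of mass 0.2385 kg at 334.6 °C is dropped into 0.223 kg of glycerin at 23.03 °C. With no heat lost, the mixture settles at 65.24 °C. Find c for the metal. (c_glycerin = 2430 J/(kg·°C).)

c ≈ 356 J/(kg·°C)

Energy conservation, ΣQ = 0:
0.2385·c·(65.24 − 334.6) + 0.223·2430·(65.24 − 23.03) = 0
-64.24 c = -22873
c = -22873/-64.24 ≈ 356 J/(kg·°C)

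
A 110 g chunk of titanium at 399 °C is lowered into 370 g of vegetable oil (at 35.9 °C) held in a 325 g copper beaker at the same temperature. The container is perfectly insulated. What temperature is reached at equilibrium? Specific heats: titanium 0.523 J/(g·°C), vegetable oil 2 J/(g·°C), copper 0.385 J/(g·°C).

T_f ≈ 58.5 °C

T_f = Σ m_i c_i T_i / Σ m_i c_i:
T_f = (57.53*399 + 740*35.9 + 125.12*35.9) / (57.53 + 740 + 125.12)
    = 54012 / 922.65 ≈ 58.54 °C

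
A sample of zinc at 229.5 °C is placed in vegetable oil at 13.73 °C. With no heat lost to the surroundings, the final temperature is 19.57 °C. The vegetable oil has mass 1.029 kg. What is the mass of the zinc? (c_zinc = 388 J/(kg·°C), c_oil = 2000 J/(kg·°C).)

|Q_zinc| = |Q_oil|:
m·388·(229.5 − 19.57) = 1.029·2000·(19.57 − 13.73)
81453 m = 12019  ⇒  m ≈ 0.1476 kg

m ≈ 0.148 kg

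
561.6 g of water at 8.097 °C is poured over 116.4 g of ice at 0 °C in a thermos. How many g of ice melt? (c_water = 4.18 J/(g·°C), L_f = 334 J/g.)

Water can give up m c ΔT = 561.6·4.18·8.097 = 19008 J before reaching 0 °C.
Fully melting the ice requires m_ice L_f = 116.4·334 = 38878 J.
Since 19008 < 38878 J, not all the ice melts; equilibrium is at 0 °C.
m_melted·334 = 19008  ⇒  m_melted ≈ 56.91 g.

m_melted ≈ 56.9 g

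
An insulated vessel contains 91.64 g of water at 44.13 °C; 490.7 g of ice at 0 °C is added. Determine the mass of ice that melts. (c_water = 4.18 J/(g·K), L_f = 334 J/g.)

m_melted ≈ 50.6 g

Water can give up m c ΔT = 91.64×4.18×44.13 = 16904 J before reaching 0 °C.
Fully melting the ice requires m_ice L_f = 490.7×334 = 163894 J.
Since 16904 < 163894 J, not all the ice melts; equilibrium is at 0 °C.
m_melt = 16904 / L_f = 50.61 g.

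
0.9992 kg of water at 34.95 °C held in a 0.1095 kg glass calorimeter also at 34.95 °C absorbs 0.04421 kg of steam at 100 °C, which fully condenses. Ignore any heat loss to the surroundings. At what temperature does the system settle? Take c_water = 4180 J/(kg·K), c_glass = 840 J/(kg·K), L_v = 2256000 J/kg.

Energy balance with sensible and latent terms:
condense steam: −0.04421×2256000 = −99738
  condensed water 100 °C→T: 184.8(T − 100)
  original water: 4176.7(T − 34.95)
  glass cup: 0.1095×840×(T − 34.95) = 91.98(T − 34.95)
4453.4 T = 99738 + 18480 + 149189 = 267406
T ≈ 60.04 °C, under the boiling point, so the assumption holds.

T_f ≈ 60.0 °C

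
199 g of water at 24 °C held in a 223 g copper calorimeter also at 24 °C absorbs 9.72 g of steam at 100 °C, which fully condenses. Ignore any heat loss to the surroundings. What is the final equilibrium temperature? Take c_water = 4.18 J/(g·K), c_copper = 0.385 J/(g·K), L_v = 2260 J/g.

Energy conservation, ΣQ = 0:
latent heat released on condensation: 9.72×2260 = 21967
  condensed water 100 °C→T: 40.63(T − 100)
  original water: 831.82(T − 24)
  cup: 85.86(T − 24)
958.3 T = 21967 + 4063 + 22024 = 48054
T ≈ 50.15 °C (< 100 °C, so full condensation is consistent).

T_f ≈ 50.1 °C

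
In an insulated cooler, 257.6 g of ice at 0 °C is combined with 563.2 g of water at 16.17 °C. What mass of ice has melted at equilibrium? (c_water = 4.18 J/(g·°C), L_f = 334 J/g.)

Heat available from the water dropping to 0 °C: 563.2·4.18·16.17 = 38067 J.
To melt every bit of ice: 257.6·334 = 86038 J.
38067 J < 86038 J, so only part of the ice melts and the system sits at 0 °C.
m_melt = 38067 / L_f = 114 g.

m_melted ≈ 114 g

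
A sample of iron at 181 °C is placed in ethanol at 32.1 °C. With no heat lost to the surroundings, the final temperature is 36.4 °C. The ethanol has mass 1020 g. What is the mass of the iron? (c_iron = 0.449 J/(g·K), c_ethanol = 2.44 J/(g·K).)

Conservation of energy gives ΣQ = 0:
m×0.449×(36.4 − 181) + 1020×2.44×(36.4 − 32.1) = 0
-64.93 m = -10702
m = -10702/-64.93 ≈ 164.8 g

m ≈ 165 g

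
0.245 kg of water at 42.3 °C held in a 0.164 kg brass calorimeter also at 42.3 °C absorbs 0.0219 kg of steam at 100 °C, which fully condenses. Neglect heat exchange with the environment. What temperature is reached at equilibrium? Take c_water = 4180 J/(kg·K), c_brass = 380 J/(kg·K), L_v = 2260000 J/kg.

T_f ≈ 88.8 °C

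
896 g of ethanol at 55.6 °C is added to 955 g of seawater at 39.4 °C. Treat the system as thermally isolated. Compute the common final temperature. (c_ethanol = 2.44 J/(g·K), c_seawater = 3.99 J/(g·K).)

Taking heat into each body as positive, Σ m c ΔT = 0:
896*2.44*(T − 55.6) + 955*3.99*(T − 39.4) = 0
2186.2(T − 55.6) + 3810.5(T − 39.4) = 0
(2186.2 + 3810.5) T = 2186.2*55.6 + 3810.5*39.4
T = 271687/5996.7 ≈ 45.31 °C

T_f ≈ 45.3 °C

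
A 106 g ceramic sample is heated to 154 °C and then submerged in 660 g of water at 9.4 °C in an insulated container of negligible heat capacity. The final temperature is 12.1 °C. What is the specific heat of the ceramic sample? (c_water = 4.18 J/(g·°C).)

c ≈ 0.495 J/(g·°C)

m_s c (T_s − T_f) = m_water c_water (T_f − T_0):
106·c·(154 − 12.1) = 660·4.18·(12.1 − 9.4)
15041 c = 7448.8  ⇒  c ≈ 0.4952 J/(g·°C)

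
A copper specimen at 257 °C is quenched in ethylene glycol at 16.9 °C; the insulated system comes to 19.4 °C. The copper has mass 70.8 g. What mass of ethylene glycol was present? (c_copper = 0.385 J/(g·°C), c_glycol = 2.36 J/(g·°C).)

Let T be the final temperature. ΣQ_i = 0:
70.8×0.385×(19.4 − 257) + m×2.36×(19.4 − 16.9) = 0
5.9 m = 6476.5
m = 6476.5/5.9 ≈ 1098 g

m ≈ 1100 g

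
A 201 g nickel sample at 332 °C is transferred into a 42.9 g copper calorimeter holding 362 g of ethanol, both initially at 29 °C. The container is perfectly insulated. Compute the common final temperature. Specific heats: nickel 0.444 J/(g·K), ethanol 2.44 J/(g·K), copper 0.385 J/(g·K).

T_f ≈ 56.3 °C

Setting the total heat transfer to zero:
201*0.444*(T − 332) + 362*2.44*(T − 29) + 42.9*0.385*(T − 29) = 0
89.24(T − 332) + 883.28(T − 29) + 16.52(T − 29) = 0
989.04 T = 55723
T = 55723 / 989.04 = 56.3 °C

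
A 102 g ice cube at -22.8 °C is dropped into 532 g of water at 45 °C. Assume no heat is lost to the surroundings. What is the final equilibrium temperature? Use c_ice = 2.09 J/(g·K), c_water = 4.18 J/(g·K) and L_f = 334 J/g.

T_f ≈ 23.1 °C

Heat gained plus heat lost sum to zero:
ice -22.8→0 °C: 102×2.09×22.8 = 4860.5
  melt ice: 102×334 = 34068
  warm the meltwater: 426.36 T
  water cools: 532×4.18×(T − 45) = 2223.8(T − 45)
2650.1 T = 100069 − 38929 = 61141
T ≈ 23.07 °C — above 0 °C, consistent with complete melting.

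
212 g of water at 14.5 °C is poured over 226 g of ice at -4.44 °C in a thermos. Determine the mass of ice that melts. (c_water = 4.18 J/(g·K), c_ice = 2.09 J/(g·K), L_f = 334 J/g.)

m_melted ≈ 32.2 g

Water can give up m c ΔT = 212·4.18·14.5 = 12849 J before reaching 0 °C.
Warming the ice to 0 °C takes 226·2.09·4.44 = 2097.2 J, leaving 10752 J for melting.
To melt every bit of ice: 226·334 = 75484 J.
That's not enough to melt it all — equilibrium is at 0 °C with ice remaining.
Mass melted = 10752/334 ≈ 32.19 g.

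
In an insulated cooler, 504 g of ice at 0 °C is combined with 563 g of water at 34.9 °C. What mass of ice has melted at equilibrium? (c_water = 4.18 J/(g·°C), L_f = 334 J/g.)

Cooling the water to 0 °C releases 563·4.18·34.9 = 82132 J.
Melting all 504 g of ice would need 504·334 = 168336 J.
Since 82132 < 168336 J, not all the ice melts; equilibrium is at 0 °C.
m_melt = 82132 / L_f = 245.9 g.

m_melted ≈ 246 g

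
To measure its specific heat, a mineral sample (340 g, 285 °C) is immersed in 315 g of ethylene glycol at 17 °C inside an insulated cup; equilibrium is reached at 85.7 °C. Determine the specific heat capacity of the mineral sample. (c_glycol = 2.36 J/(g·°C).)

Energy conservation, ΣQ = 0:
340·c·(85.7 − 285) + 315·2.36·(85.7 − 17) = 0
-67762 c = -51072
c = -51072/-67762 ≈ 0.7537 J/(g·°C)

c ≈ 0.754 J/(g·°C)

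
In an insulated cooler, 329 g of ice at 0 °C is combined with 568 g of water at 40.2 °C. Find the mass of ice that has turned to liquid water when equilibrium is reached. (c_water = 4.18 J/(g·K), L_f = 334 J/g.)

Cooling the water to 0 °C releases 568×4.18×40.2 = 95444 J.
Fully melting the ice requires m_ice L_f = 329×334 = 109886 J.
Since 95444 < 109886 J, not all the ice melts; equilibrium is at 0 °C.
Mass melted = 95444/334 ≈ 285.8 g.

m_melted ≈ 286 g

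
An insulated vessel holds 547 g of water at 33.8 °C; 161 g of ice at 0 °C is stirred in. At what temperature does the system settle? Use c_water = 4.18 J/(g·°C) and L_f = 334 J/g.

T_f ≈ 7.9 °C

Energy conservation, ΣQ = 0:
melt ice: 161×334 = 53774; warm the meltwater: 672.98 T; water: 2286.5(T − 33.8)
2959.4 T = 77282 − 53774 = 23508
T ≈ 7.94 °C (positive, so assuming full melt was valid).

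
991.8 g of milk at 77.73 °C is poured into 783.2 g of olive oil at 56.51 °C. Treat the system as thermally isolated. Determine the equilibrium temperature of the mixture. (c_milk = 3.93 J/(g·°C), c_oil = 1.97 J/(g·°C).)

T_f ≈ 71.7 °C

T_f = Σ m_i c_i T_i / Σ m_i c_i:
T_f = (3897.8*77.73 + 1542.9*56.51) / (3897.8 + 1542.9)
    = 390163 / 5440.7 ≈ 71.71 °C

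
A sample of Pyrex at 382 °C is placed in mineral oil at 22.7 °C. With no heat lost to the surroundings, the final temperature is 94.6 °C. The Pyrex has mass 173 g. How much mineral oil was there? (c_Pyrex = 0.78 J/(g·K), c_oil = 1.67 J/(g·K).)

Let T be the final temperature. ΣQ_i = 0:
173·0.78·(94.6 − 382) + m·1.67·(94.6 − 22.7) = 0
120.07 m = 38782
m = 38782/120.07 ≈ 323 g

m ≈ 323 g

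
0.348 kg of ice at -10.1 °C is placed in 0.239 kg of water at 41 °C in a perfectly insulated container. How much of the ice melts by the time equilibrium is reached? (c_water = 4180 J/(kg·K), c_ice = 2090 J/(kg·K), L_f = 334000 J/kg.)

m_melted ≈ 0.101 kg

Cooling the water to 0 °C releases 0.239×4180×41 = 40960 J.
Warming the ice to 0 °C takes 0.348×2090×10.1 = 7345.9 J, leaving 33614 J for melting.
Fully melting the ice requires m_ice L_f = 0.348×334000 = 116232 J.
33614 J < 116232 J, so only part of the ice melts and the system sits at 0 °C.
m_melt = 33614 / L_f = 0.1006 kg.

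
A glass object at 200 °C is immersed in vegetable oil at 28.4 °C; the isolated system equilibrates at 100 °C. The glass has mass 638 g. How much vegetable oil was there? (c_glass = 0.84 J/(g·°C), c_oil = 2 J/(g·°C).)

m ≈ 374 g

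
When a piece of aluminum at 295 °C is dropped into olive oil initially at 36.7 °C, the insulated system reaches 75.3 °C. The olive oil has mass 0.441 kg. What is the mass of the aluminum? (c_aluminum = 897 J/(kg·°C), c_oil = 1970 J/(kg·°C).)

m ≈ 0.17 kg

Heat lost by the aluminum = heat gained by the oil:
m·897·(295 − 75.3) = 0.441·1970·(75.3 − 36.7)
197071 m = 33535  ⇒  m ≈ 0.1702 kg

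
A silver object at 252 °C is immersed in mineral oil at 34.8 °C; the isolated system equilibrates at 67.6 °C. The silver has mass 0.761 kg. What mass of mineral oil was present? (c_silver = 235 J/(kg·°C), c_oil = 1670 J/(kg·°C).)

Heat lost by the silver = heat gained by the oil:
0.761·235·(252 − 67.6) = m·1670·(67.6 − 34.8)
54776 m = 32977  ⇒  m ≈ 0.602 kg

m ≈ 0.602 kg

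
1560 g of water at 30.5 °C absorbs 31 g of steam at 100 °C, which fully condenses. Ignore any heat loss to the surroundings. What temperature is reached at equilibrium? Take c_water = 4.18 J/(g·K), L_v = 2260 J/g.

T_f ≈ 42.4 °C

Sum of m c ΔT and latent-heat terms is zero:
latent heat released on condensation: 31×2260 = 70060; condensate cools 100→T: 31×4.18×(T − 100) = 129.58(T − 100); original water: 6520.8(T − 30.5)
6650.4 T = 70060 + 12958 + 198884 = 281902
T ≈ 42.39 °C, under the boiling point, so the assumption holds.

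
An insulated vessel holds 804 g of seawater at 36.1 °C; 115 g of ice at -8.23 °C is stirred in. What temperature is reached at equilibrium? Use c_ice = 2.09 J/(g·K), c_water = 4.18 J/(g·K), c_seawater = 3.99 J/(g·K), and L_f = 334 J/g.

T_f ≈ 20.4 °C

Taking heat into each body as positive, Σ m c ΔT = 0:
warm ice to 0 °C: 115·2.09·(0 − (-8.23)) = 1978.1
  fusion: m_ice L_f = 115·334 = 38410
  meltwater 0→T: 115·4.18·T = 480.7 T
  seawater: 3208(T − 36.1)
3688.7 T = 115807 − 40388 = 75419
T ≈ 20.45 °C. Since T > 0 °C, the all-ice-melts assumption holds.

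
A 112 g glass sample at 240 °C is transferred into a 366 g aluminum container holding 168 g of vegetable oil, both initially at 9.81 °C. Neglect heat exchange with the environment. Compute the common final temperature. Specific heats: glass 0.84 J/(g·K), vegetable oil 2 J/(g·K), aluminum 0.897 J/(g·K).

T_f ≈ 38.4 °C

Energy conservation, ΣQ = 0:
112·0.84·(T − 240) + 168·2·(T − 9.81) + 366·0.897·(T − 9.81) = 0
758.38 T = 29096
T = 29096 / 758.38 = 38.4 °C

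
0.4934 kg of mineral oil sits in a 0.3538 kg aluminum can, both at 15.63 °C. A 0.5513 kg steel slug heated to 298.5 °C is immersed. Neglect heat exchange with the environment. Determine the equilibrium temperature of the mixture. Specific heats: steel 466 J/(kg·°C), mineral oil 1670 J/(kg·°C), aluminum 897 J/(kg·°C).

T_f ≈ 67.6 °C

Heat gained plus heat lost sum to zero:
0.5513×466×(T − 298.5) + 0.4934×1670×(T − 15.63) + 0.3538×897×(T − 15.63) = 0
256.91(T − 298.5) + 823.98(T − 15.63) + 317.36(T − 15.63) = 0
1398.2 T = 94525
T = 94525 / 1398.2 = 67.6 °C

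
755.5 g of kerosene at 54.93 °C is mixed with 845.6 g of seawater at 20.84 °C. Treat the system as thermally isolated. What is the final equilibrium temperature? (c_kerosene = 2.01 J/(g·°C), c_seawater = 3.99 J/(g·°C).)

T_f ≈ 31.4 °C

Set heat shed by the hot body equal to heat absorbed by the cold body:
755.5·2.01·(54.93 − T) = 845.6·3.99·(T − 20.84)
1518.6(54.93 − T) = 3373.9(T − 20.84)
4892.5 T = 153727  ⇒  T ≈ 31.42 °C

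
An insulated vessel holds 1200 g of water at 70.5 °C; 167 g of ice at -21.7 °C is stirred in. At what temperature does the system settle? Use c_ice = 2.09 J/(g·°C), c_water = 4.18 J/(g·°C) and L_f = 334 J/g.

T_f ≈ 50.8 °C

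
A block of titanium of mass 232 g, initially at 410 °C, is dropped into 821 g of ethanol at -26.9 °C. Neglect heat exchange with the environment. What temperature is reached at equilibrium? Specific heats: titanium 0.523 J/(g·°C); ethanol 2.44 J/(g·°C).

T_f ≈ -1.9 °C

Net heat exchanged in the isolated system is zero:
232·0.523·(T − 410) + 821·2.44·(T − (-26.9)) = 0
(121.34 + 2003.2) T = 121.34·410 + 2003.2·(-26.9)
T ≈ -1.95 °C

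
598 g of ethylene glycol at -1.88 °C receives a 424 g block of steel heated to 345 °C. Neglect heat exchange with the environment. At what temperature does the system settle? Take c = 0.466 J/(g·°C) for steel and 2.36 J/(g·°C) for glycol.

|Q_steel| = |Q_glycol|:
424·0.466·(345 − T) = 598·2.36·(T − (-1.88))
197.58(345 − T) = 1411.3(T − (-1.88))
1608.9 T = 65513  ⇒  T ≈ 40.72 °C

T_f ≈ 40.7 °C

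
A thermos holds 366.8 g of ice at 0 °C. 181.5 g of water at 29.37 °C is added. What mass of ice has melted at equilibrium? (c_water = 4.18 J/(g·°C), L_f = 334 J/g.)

m_melted ≈ 66.7 g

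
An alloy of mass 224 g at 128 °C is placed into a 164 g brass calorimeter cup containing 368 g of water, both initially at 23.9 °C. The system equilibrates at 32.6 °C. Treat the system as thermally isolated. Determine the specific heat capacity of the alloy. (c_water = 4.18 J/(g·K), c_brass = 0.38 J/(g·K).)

Conservation of energy gives ΣQ = 0:
224×c×(32.6 − 128) + 368×4.18×(32.6 − 23.9) + 164×0.38×(32.6 − 23.9) = 0
-21370 c = -13925
c = -13925/-21370 ≈ 0.6516 J/(g·K)

c ≈ 0.652 J/(g·K)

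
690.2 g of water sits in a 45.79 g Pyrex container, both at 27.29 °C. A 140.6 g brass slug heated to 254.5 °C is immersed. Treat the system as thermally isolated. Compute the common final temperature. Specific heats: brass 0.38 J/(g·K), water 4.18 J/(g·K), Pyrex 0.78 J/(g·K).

Setting the total heat transfer to zero:
140.6×0.38×(T − 254.5) + 690.2×4.18×(T − 27.29) + 45.79×0.78×(T − 27.29) = 0
53.43(T − 254.5) + 2885(T − 27.29) + 35.72(T − 27.29) = 0
2974.2 T = 93305
T ≈ 31.37 °C

T_f ≈ 31.4 °C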